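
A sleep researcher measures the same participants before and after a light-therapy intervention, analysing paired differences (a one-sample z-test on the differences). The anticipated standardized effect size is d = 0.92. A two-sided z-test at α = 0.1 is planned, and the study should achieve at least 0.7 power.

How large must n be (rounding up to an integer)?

n = 6

Set Φ(δ − 1.645) = 0.7; then δ − 1.645 = Φ⁻¹(0.7) = 0.524, giving δ = 2.169.
(The Φ(−δ − z_{α/2}) term is vanishingly small for δ > 0 and is dropped in the standard sample-size formula.)
δ = d·√n ⇒ n = (δ/d)² = (2.169 / 0.92)² = 5.56.
Rounding up, n = 6.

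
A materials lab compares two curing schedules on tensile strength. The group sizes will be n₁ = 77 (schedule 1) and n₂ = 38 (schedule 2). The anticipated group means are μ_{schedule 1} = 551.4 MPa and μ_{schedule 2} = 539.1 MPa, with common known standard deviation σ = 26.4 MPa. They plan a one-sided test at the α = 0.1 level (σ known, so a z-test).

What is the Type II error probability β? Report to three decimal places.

Standardized effect: d = |μ_{schedule 1} − μ_{schedule 2}| / σ = |551.4 − 539.1| / 26.4 = 0.4659
Noncentrality parameter: δ = d / √(1/n₁ + 1/n₂) = 0.4659 / √(1/77 + 1/38) = 2.3501
Critical value for a one-sided test at α = 0.1: z_α = 1.282.
Power = Φ(δ − 1.282) = Φ(1.069) = 0.8574.
Type II error: β = 1 − power = 1 − 0.8574 = 0.1426.

β ≈ 0.143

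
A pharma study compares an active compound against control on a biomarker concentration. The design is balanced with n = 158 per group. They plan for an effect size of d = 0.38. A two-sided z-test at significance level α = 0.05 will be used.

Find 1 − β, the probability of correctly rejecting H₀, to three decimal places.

Noncentrality parameter: δ = d·√(n/2) = 0.38 × √(158/2) = 3.3775
Critical value for a two-sided test at α = 0.05: z_{α/2} = 1.960.
Power = Φ(δ − 1.960) + Φ(−δ − 1.960) = Φ(1.418) + Φ(-5.337) = 0.9218 + 0.0000 = 0.9218.

Power ≈ 0.922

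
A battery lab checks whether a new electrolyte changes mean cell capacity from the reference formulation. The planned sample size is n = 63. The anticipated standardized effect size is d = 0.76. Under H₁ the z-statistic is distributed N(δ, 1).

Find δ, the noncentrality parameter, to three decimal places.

The noncentrality parameter scales effect size by the design's sample-size factor: δ = d·√n = 0.76 × √63 = 6.0323

δ ≈ 6.032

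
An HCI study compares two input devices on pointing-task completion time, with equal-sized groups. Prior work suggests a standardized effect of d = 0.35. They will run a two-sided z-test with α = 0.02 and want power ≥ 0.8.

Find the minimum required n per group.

n = 164 per group

For power 0.8 need Φ(δ − z_{0.01}) = 0.8, so δ = z_{0.01} + z_{0.20} = 2.326 + 0.842 = 3.168.
(The Φ(−δ − z_{α/2}) term is vanishingly small for δ > 0 and is dropped in the standard sample-size formula.)
δ = d·√(n/2) ⇒ n = 2(δ/d)² = 2 × (3.168 / 0.35)² = 163.85.
Rounding up, n = 164 per group.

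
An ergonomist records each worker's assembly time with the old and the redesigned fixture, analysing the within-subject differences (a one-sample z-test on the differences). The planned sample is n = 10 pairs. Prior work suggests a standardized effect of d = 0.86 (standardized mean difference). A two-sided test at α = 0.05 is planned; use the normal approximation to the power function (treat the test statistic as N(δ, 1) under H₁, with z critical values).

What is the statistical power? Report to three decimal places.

Noncentrality parameter: δ = d·√n = 0.86 × √10 = 2.7196
Critical value for a two-sided test at α = 0.05: z_{α/2} = 1.960.
Power = Φ(δ − 1.960) + Φ(−δ − 1.960) = Φ(0.760) + Φ(-4.680) = 0.7763 + 0.0000 = 0.7763.

Power ≈ 0.776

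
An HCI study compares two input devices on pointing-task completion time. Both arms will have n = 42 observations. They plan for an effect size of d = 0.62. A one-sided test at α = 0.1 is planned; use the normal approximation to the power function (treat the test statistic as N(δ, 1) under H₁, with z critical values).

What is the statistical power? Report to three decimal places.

Power ≈ 0.941

Noncentrality parameter: δ = d·√(n/2) = 0.62 × √(42/2) = 2.8412
Critical value for a one-sided test at α = 0.1: z_α = 1.282.
Power = Φ(δ − 1.282) = Φ(1.560) = 0.9406.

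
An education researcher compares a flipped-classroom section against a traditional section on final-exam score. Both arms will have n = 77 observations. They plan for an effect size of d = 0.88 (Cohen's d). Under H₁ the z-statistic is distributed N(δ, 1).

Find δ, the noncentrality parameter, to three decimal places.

δ ≈ 5.460

δ = d·√(n/2) = 0.88 × √(77/2) = 5.4603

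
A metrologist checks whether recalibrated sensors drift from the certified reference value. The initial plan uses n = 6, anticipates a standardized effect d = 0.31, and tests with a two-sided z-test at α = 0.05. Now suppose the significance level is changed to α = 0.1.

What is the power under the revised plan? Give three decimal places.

δ = d·√n = 0.31 × √6 = 0.7593 (unchanged). New critical value: z_{0.05} = 1.645.
Revised power = Φ(δ − 1.645) + Φ(−δ − 1.645) = Φ(-0.886) + Φ(-2.404) = 0.1879 + 0.0081 = 0.1960.

Power ≈ 0.196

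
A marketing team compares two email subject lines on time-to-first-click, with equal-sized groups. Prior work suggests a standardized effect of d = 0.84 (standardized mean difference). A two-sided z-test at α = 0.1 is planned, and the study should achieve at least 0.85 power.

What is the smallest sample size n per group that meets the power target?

Set Φ(δ − 1.645) = 0.85; then δ − 1.645 = Φ⁻¹(0.85) = 1.036, giving δ = 2.681.
(The Φ(−δ − z_{α/2}) term is vanishingly small for δ > 0 and is dropped in the standard sample-size formula.)
δ = d·√(n/2) ⇒ n = 2(δ/d)² = 2 × (2.681 / 0.84)² = 20.38.
Rounding up, n = 21 per group.

n = 21 per group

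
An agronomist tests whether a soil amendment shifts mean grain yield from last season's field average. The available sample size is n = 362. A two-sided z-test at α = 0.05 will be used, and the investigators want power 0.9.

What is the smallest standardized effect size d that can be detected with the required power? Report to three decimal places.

d ≈ 0.170

Required noncentrality: δ = z_{0.025} + z_{0.10} = 1.960 + 1.282 = 3.242.
(Lower-tail contribution to power is negligible for δ > 0.)
δ = d·√n ⇒ d = δ/√n = 3.242/√362 = 0.1704.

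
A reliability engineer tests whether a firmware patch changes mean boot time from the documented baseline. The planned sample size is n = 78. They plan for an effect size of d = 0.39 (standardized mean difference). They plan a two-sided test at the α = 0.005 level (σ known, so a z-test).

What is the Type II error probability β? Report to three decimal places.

β ≈ 0.262

Noncentrality parameter: δ = d·√n = 0.39 × √78 = 3.4444
Two-sided α = 0.005 → critical value z_{0.0025} = 2.807.
Power = Φ(δ − 2.807) + Φ(−δ − 2.807) = Φ(0.637) + Φ(-6.251) = 0.7381 + 0.0000 = 0.7381.
Type II error: β = 1 − power = 1 − 0.7381 = 0.2619.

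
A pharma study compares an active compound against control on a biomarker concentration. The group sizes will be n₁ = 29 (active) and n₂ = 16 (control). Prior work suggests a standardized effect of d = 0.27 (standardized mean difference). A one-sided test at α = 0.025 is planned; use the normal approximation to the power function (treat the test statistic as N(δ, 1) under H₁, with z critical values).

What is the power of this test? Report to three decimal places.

Power ≈ 0.137

Noncentrality parameter: δ = d / √(1/n₁ + 1/n₂) = 0.27 / √(1/29 + 1/16) = 0.8670
Critical value for a one-sided test at α = 0.025: z_α = 1.960.
Power = Φ(δ − 1.960) = Φ(-1.093) = 0.1372.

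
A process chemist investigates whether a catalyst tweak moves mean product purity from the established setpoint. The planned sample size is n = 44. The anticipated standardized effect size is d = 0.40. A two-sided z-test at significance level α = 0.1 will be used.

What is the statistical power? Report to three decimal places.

Noncentrality parameter: λ = d·√n = 0.40 × √44 = 2.6533
Critical value for a two-sided test at α = 0.1: z_{α/2} = 1.645.
Power = Φ(λ − 1.645) + Φ(−λ − 1.645) = Φ(1.008) + Φ(-4.298) = 0.8434 + 0.0000 = 0.8434.

Power ≈ 0.843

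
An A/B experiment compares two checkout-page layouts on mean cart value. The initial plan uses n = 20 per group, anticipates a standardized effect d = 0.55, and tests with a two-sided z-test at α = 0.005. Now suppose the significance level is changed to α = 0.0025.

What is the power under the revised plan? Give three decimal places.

Power ≈ 0.100

δ = d·√(n/2) = 0.55 × √(20/2) = 1.7393 (unchanged). New critical value: z_{0.0013} = 3.023.
Revised power = Φ(δ − 3.023) + Φ(−δ − 3.023) = Φ(-1.284) + Φ(-4.763) = 0.0996 + 0.0000 = 0.0996.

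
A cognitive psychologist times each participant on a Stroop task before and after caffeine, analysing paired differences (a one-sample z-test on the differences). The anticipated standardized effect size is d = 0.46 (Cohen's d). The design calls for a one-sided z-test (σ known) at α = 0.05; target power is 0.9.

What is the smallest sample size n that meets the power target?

n = 41

For power 0.9 need Φ(δ − z_{0.05}) = 0.9, so δ = z_{0.05} + z_{0.10} = 1.645 + 1.282 = 2.926.
δ = d·√n ⇒ n = (δ/d)² = (2.926 / 0.46)² = 40.47.
Rounding up, n = 41.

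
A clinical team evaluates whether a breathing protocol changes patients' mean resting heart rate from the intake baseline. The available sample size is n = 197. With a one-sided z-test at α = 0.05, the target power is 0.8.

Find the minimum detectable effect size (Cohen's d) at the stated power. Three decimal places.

d ≈ 0.177

Need Φ(δ − 1.645) = 0.8, so δ = 1.645 + 0.842 = 2.486.
δ = d·√n ⇒ d = δ/√n = 2.486/√197 = 0.1772.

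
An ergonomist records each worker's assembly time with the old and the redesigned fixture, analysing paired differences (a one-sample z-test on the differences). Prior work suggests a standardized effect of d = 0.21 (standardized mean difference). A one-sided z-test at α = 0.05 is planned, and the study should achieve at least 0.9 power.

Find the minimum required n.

n = 195

For power 0.9 need Φ(δ − z_{0.05}) = 0.9, so δ = z_{0.05} + z_{0.10} = 1.645 + 1.282 = 2.926.
δ = d·√n ⇒ n = (δ/d)² = (2.926 / 0.21)² = 194.19.
Rounding up, n = 195.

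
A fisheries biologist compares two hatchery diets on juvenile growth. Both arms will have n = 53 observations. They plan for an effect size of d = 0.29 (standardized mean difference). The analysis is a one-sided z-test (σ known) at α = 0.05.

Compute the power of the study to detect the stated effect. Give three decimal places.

Power ≈ 0.440

Noncentrality parameter: δ = d·√(n/2) = 0.29 × √(53/2) = 1.4929
Critical value for a one-sided test at α = 0.05: z_α = 1.645.
Power = P(Z > 1.645 − δ) = Φ(-0.152) = 0.4396.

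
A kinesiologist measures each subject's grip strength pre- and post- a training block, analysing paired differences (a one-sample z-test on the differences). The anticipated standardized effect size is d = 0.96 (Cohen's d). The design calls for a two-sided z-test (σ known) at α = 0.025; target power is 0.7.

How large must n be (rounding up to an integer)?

For power 0.7 need Φ(δ − z_{0.0125}) = 0.7, so δ = z_{0.0125} + z_{0.30} = 2.241 + 0.524 = 2.766.
(Ignoring the negligible lower-tail rejection probability gives the usual closed-form inversion.)
δ = d·√n ⇒ n = (δ/d)² = (2.766 / 0.96)² = 8.30.
Round up to the next whole unit.

n = 9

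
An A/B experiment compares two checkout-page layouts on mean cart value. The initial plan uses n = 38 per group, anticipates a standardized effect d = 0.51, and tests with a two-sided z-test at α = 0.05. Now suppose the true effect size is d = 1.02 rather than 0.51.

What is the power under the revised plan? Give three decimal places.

With d = 1.02: δ = d·√(n/2) = 1.02 × √(38/2) = 4.4461. Critical value z_{0.025} = 1.960.
Revised power = Φ(δ − 1.960) + Φ(−δ − 1.960) = Φ(2.486) + Φ(-6.406) = 0.9935 + 0.0000 = 0.9935.

Power ≈ 0.994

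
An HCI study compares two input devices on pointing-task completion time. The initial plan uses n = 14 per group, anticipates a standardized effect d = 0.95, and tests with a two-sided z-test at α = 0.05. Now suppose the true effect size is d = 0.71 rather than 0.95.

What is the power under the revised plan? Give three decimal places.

With d = 0.71: δ = d·√(n/2) = 0.71 × √(14/2) = 1.8785. Critical value z_{0.025} = 1.960.
Revised power = Φ(δ − 1.960) + Φ(−δ − 1.960) = Φ(-0.081) + Φ(-3.838) = 0.4675 + 0.0001 = 0.4676.

Power ≈ 0.468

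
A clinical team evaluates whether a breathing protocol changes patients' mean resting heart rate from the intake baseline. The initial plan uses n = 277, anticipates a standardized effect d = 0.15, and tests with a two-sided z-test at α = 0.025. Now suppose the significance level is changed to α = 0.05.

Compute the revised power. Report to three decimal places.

δ = d·√n = 0.15 × √277 = 2.4965 (unchanged). New critical value: z_{0.025} = 1.960.
Revised power = Φ(δ − 1.960) + Φ(−δ − 1.960) = Φ(0.537) + Φ(-4.456) = 0.7042 + 0.0000 = 0.7042.

Power ≈ 0.704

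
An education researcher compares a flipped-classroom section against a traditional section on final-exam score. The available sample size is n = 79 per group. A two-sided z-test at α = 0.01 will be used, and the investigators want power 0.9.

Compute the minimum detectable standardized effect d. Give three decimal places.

d ≈ 0.614

Required noncentrality: δ = z_{0.005} + z_{0.10} = 2.576 + 1.282 = 3.857.
(The second rejection-region term Φ(−δ − z_{α/2}) is negligible and dropped.)
δ = d·√(n/2) ⇒ d = δ/√(n/2) = 3.857/√(79/2) = 0.6138.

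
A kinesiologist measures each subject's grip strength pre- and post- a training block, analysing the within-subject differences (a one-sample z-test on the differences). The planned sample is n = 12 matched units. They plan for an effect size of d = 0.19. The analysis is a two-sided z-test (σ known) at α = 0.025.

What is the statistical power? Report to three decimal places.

Noncentrality parameter: δ = d·√n = 0.19 × √12 = 0.6582
Two-sided α = 0.025 → critical value z_{0.0125} = 2.241.
Power = Φ(δ − 2.241) + Φ(−δ − 2.241) = Φ(-1.583) + Φ(-2.900) = 0.0567 + 0.0019 = 0.0586.

Power ≈ 0.059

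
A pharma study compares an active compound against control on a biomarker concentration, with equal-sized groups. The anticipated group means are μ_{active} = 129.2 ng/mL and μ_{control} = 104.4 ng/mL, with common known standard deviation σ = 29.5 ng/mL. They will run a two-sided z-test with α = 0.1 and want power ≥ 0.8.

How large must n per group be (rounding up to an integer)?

Standardized effect: d = |μ_{active} − μ_{control}| / σ = |129.2 − 104.4| / 29.5 = 0.8407
Set Φ(δ − 1.645) = 0.8; then δ − 1.645 = Φ⁻¹(0.8) = 0.842, giving δ = 2.486.
(Ignoring the negligible lower-tail rejection probability gives the usual closed-form inversion.)
δ = d·√(n/2) ⇒ n = 2(δ/d)² = 2 × (2.486 / 0.8407)² = 17.50.
Rounding up, n = 18 per group.

n = 18 per group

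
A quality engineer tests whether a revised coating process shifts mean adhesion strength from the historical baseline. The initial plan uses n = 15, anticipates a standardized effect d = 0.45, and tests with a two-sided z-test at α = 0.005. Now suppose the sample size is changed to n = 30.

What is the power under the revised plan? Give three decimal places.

With n = 30: δ = d·√n = 0.45 × √30 = 2.4648. Critical value z_{0.0025} = 2.807.
Revised power = Φ(δ − 2.807) + Φ(−δ − 2.807) = Φ(-0.342) + Φ(-5.272) = 0.3661 + 0.0000 = 0.3661.

Power ≈ 0.366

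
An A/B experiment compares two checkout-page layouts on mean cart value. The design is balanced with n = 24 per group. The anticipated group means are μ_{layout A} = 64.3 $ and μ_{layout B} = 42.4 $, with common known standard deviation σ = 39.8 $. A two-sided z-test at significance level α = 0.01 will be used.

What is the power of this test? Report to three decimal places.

Standardized effect: d = |μ_{layout A} − μ_{layout B}| / σ = |64.3 − 42.4| / 39.8 = 0.5503
Noncentrality parameter: δ = d·√(n/2) = 0.5503 × √(24/2) = 1.9061
Critical value for a two-sided test at α = 0.01: z_{α/2} = 2.576.
Power = Φ(δ − 2.576) + Φ(−δ − 2.576) = Φ(-0.670) + Φ(-4.482) = 0.2515 + 0.0000 = 0.2515.

Power ≈ 0.252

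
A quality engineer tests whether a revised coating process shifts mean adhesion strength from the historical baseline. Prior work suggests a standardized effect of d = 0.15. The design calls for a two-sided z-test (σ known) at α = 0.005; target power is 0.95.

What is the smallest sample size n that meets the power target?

For power 0.95 need Φ(δ − z_{0.0025}) = 0.95, so δ = z_{0.0025} + z_{0.05} = 2.807 + 1.645 = 4.452.
(For δ > 0 the lower-tail rejection region contributes negligibly to power, so the one-term inversion is standard.)
δ = d·√n ⇒ n = (δ/d)² = (4.452 / 0.15)² = 880.86.
Round up to the next whole unit.

n = 881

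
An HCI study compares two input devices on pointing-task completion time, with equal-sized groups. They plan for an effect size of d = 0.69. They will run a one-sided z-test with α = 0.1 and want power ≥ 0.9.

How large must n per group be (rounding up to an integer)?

n = 28 per group

Set Φ(δ − 1.282) = 0.9; then δ − 1.282 = Φ⁻¹(0.9) = 1.282, giving δ = 2.563.
δ = d·√(n/2) ⇒ n = 2(δ/d)² = 2 × (2.563 / 0.69)² = 27.60.
Round up to the next whole unit.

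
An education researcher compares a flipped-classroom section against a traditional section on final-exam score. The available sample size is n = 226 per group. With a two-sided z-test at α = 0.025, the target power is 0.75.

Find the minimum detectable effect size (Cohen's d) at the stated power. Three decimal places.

Required noncentrality: δ = z_{0.0125} + z_{0.25} = 2.241 + 0.674 = 2.916.
(The second rejection-region term Φ(−δ − z_{α/2}) is negligible and dropped.)
δ = d·√(n/2) ⇒ d = δ/√(n/2) = 2.916/√(226/2) = 0.2743.

d ≈ 0.274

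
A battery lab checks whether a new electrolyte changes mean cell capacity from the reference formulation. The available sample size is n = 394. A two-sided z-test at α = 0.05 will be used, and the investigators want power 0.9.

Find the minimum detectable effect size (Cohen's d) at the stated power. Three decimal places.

Required noncentrality: δ = z_{0.025} + z_{0.10} = 1.960 + 1.282 = 3.242.
(The second rejection-region term Φ(−δ − z_{α/2}) is negligible and dropped.)
δ = d·√n ⇒ d = δ/√n = 3.242/√394 = 0.1633.

d ≈ 0.163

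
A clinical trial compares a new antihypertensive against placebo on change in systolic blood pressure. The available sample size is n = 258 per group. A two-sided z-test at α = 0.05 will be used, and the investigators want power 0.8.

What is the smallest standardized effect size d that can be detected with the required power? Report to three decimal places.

d ≈ 0.247

Need Φ(δ − 1.960) = 0.8, so δ = 1.960 + 0.842 = 2.802.
(The second rejection-region term Φ(−δ − z_{α/2}) is negligible and dropped.)
δ = d·√(n/2) ⇒ d = δ/√(n/2) = 2.802/√(258/2) = 0.2467.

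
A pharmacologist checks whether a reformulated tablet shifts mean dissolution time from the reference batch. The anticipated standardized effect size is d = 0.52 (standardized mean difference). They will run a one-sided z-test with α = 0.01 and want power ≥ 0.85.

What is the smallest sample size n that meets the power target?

n = 42

For power 0.85 need Φ(δ − z_{0.01}) = 0.85, so δ = z_{0.01} + z_{0.15} = 2.326 + 1.036 = 3.363.
δ = d·√n ⇒ n = (δ/d)² = (3.363 / 0.52)² = 41.82.
Rounding up, n = 42.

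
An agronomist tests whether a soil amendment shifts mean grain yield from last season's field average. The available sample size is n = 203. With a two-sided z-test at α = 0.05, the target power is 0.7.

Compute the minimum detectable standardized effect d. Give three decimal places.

d ≈ 0.174

Required noncentrality: δ = z_{0.025} + z_{0.30} = 1.960 + 0.524 = 2.484.
(The second rejection-region term Φ(−δ − z_{α/2}) is negligible and dropped.)
δ = d·√n ⇒ d = δ/√n = 2.484/√203 = 0.1744.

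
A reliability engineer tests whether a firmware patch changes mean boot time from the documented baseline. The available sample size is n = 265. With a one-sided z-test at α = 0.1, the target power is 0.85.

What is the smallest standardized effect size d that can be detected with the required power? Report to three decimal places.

Need Φ(δ − 1.282) = 0.85, so δ = 1.282 + 1.036 = 2.318.
δ = d·√n ⇒ d = δ/√n = 2.318/√265 = 0.1424.

d ≈ 0.142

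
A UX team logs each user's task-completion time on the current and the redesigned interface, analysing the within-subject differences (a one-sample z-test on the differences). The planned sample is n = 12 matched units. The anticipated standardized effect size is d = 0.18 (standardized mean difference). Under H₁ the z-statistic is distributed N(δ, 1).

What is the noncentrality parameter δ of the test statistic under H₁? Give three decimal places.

δ ≈ 0.624

δ = d·√n = 0.18 × √12 = 0.6235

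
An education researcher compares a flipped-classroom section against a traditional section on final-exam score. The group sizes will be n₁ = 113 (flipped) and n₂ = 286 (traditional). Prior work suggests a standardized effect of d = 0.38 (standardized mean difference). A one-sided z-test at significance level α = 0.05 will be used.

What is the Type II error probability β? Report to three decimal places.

Noncentrality parameter: δ = d / √(1/n₁ + 1/n₂) = 0.38 / √(1/113 + 1/286) = 3.4199
Critical value for a one-sided test at α = 0.05: z_α = 1.645.
Power = P(Z > 1.645 − δ) = Φ(1.775) = 0.9621.
Type II error: β = 1 − power = 1 − 0.9621 = 0.0379.

β ≈ 0.038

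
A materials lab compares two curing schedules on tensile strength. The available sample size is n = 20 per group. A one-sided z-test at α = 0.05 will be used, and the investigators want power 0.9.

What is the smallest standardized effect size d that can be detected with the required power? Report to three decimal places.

Required noncentrality: δ = z_{0.05} + z_{0.10} = 1.645 + 1.282 = 2.926.
δ = d·√(n/2) ⇒ d = δ/√(n/2) = 2.926/√(20/2) = 0.9254.

d ≈ 0.925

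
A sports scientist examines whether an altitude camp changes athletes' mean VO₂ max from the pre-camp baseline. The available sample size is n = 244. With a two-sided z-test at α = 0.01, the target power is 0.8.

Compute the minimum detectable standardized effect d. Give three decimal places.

Required noncentrality: δ = z_{0.005} + z_{0.20} = 2.576 + 0.842 = 3.417.
(The second rejection-region term Φ(−δ − z_{α/2}) is negligible and dropped.)
δ = d·√n ⇒ d = δ/√n = 3.417/√244 = 0.2188.

d ≈ 0.219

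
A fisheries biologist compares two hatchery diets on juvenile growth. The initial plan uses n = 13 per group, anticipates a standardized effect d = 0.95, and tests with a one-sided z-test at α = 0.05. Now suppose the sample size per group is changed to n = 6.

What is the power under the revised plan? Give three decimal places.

With n = 6 per group: δ = d·√(n/2) = 0.95 × √(6/2) = 1.6454. Critical value z_{0.05} = 1.645.
Revised power = Φ(δ − 1.645) = Φ(0.001) = 0.5002.

Power ≈ 0.500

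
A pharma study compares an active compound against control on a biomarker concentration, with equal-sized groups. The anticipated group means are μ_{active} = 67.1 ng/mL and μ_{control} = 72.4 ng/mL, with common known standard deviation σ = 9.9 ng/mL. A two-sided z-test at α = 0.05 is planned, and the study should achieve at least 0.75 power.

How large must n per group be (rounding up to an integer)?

Standardized effect: d = |μ_{active} − μ_{control}| / σ = |67.1 − 72.4| / 9.9 = 0.5354
Set Φ(δ − 1.960) = 0.75; then δ − 1.960 = Φ⁻¹(0.75) = 0.674, giving δ = 2.634.
(The Φ(−δ − z_{α/2}) term is vanishingly small for δ > 0 and is dropped in the standard sample-size formula.)
δ = d·√(n/2) ⇒ n = 2(δ/d)² = 2 × (2.634 / 0.5354)² = 48.43.
Round up to the next whole unit.

n = 49 per group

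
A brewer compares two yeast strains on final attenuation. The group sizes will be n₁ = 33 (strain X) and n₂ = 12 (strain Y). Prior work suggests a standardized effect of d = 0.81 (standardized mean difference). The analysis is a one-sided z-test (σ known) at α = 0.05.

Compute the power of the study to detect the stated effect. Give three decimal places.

Noncentrality parameter: δ = d / √(1/n₁ + 1/n₂) = 0.81 / √(1/33 + 1/12) = 2.4028
Critical value for a one-sided test at α = 0.05: z_α = 1.645.
Power = Φ(δ − 1.645) = Φ(0.758) = 0.7758.

Power ≈ 0.776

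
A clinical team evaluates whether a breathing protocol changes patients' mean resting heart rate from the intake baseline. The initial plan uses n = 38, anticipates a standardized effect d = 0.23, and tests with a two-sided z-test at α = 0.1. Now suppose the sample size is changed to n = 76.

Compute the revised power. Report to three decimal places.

Power ≈ 0.641

With n = 76: δ = d·√n = 0.23 × √76 = 2.0051. Critical value z_{0.05} = 1.645.
Revised power = Φ(δ − 1.645) + Φ(−δ − 1.645) = Φ(0.360) + Φ(-3.650) = 0.6407 + 0.0001 = 0.6408.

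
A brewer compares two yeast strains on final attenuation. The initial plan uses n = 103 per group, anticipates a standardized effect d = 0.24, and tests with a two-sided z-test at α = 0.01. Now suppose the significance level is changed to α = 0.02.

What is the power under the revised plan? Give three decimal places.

δ = d·√(n/2) = 0.24 × √(103/2) = 1.7223 (unchanged). New critical value: z_{0.01} = 2.326.
Revised power = Φ(δ − 2.326) + Φ(−δ − 2.326) = Φ(-0.604) + Φ(-4.049) = 0.2729 + 0.0000 = 0.2729.

Power ≈ 0.273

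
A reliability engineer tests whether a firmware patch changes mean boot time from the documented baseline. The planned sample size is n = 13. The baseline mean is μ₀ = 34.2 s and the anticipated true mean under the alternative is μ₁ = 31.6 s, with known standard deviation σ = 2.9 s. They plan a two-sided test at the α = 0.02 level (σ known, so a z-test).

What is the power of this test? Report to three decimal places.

Standardized effect: d = |μ₁ − μ₀| / σ = |31.6 − 34.2| / 2.9 = 0.8966
Noncentrality parameter: δ = d·√n = 0.8966 × √13 = 3.2326
Two-sided α = 0.02 → critical value z_{0.01} = 2.326.
Power = Φ(δ − 2.326) + Φ(−δ − 2.326) = Φ(0.906) + Φ(-5.559) = 0.8176 + 0.0000 = 0.8176.

Power ≈ 0.818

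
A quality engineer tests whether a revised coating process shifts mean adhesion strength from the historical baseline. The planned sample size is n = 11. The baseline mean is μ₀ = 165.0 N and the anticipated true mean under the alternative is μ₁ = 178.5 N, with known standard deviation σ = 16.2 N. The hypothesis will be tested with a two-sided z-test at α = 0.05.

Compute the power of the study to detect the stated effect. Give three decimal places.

Power ≈ 0.789

Standardized effect: d = |μ₁ − μ₀| / σ = |178.5 − 165.0| / 16.2 = 0.8333
Noncentrality parameter: δ = d·√n = 0.8333 × √11 = 2.7639
Critical value for a two-sided test at α = 0.05: z_{α/2} = 1.960.
Power = Φ(δ − 1.960) + Φ(−δ − 1.960) = Φ(0.804) + Φ(-4.724) = 0.7893 + 0.0000 = 0.7893.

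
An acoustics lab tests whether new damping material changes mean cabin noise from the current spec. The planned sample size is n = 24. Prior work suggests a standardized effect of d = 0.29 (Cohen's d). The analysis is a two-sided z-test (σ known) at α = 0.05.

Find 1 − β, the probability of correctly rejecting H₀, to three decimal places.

Power ≈ 0.295

Noncentrality parameter: δ = d·√n = 0.29 × √24 = 1.4207
Critical value for a two-sided test at α = 0.05: z_{α/2} = 1.960.
Power = Φ(δ − 1.960) + Φ(−δ − 1.960) = Φ(-0.539) + Φ(-3.381) = 0.2949 + 0.0004 = 0.2952.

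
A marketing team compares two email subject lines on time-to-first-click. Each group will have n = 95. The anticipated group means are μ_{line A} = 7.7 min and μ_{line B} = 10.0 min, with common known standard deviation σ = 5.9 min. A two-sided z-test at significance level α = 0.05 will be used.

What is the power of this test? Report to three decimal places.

Standardized effect: d = |μ_{line A} − μ_{line B}| / σ = |7.7 − 10.0| / 5.9 = 0.3898
Noncentrality parameter: δ = d·√(n/2) = 0.3898 × √(95/2) = 2.6867
Critical value for a two-sided test at α = 0.05: z_{α/2} = 1.960.
Power = Φ(δ − 1.960) + Φ(−δ − 1.960) = Φ(0.727) + Φ(-4.647) = 0.7663 + 0.0000 = 0.7663.

Power ≈ 0.766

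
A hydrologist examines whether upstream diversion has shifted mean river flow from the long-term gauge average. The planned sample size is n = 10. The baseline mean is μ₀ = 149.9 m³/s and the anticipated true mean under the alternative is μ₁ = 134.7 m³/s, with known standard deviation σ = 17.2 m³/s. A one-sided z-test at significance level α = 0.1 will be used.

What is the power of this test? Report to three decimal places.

Standardized effect: d = |μ₁ − μ₀| / σ = |134.7 − 149.9| / 17.2 = 0.8837
Noncentrality parameter: δ = d·√n = 0.8837 × √10 = 2.7946
One-sided α = 0.1 → critical value z_{0.1} = 1.282.
Power = P(Z > 1.282 − δ) = Φ(1.513) = 0.9349.

Power ≈ 0.935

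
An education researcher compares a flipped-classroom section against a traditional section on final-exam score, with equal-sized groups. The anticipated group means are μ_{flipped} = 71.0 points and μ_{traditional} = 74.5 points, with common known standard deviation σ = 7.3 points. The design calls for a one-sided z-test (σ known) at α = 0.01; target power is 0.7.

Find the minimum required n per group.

Standardized effect: d = |μ_{flipped} − μ_{traditional}| / σ = |71.0 − 74.5| / 7.3 = 0.4795
For power 0.7 need Φ(δ − z_{0.01}) = 0.7, so δ = z_{0.01} + z_{0.30} = 2.326 + 0.524 = 2.851.
δ = d·√(n/2) ⇒ n = 2(δ/d)² = 2 × (2.851 / 0.4795)² = 70.71.
Round up to the next whole unit.

n = 71 per group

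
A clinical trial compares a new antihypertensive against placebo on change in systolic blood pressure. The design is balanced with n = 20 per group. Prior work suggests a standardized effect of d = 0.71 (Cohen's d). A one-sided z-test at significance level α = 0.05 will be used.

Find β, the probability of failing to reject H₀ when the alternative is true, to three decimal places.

β ≈ 0.274

Noncentrality parameter: δ = d·√(n/2) = 0.71 × √(20/2) = 2.2452
One-sided α = 0.05 → critical value z_{0.05} = 1.645.
Power = Φ(δ − 1.645) = Φ(0.600) = 0.7259.
Type II error: β = 1 − power = 1 − 0.7259 = 0.2741.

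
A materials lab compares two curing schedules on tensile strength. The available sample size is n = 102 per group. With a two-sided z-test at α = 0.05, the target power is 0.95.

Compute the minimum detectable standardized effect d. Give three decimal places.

d ≈ 0.505

Need Φ(δ − 1.960) = 0.95, so δ = 1.960 + 1.645 = 3.605.
(Lower-tail contribution to power is negligible for δ > 0.)
δ = d·√(n/2) ⇒ d = δ/√(n/2) = 3.605/√(102/2) = 0.5048.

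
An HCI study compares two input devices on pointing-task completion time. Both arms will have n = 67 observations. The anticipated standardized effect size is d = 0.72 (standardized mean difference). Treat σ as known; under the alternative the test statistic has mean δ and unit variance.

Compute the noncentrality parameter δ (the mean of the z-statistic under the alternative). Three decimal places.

δ = d·√(n/2) = 0.72 × √(67/2) = 4.1673

δ ≈ 4.167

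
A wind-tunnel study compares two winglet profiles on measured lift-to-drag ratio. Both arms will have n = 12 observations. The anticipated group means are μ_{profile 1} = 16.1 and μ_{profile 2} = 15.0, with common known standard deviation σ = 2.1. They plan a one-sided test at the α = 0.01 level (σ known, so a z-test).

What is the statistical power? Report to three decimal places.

Power ≈ 0.148

Standardized effect: d = |μ_{profile 1} − μ_{profile 2}| / σ = |16.1 − 15.0| / 2.1 = 0.5238
Noncentrality parameter: λ = d·√(n/2) = 0.5238 × √(12/2) = 1.2831
One-sided α = 0.01 → critical value z_{0.01} = 2.326.
Power = Φ(λ − 2.326) = Φ(-1.043) = 0.1484.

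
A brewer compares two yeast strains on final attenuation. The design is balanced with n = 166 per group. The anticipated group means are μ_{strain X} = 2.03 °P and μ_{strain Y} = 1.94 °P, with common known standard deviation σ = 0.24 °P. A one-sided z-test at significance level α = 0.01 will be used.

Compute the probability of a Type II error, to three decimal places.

β ≈ 0.138

Standardized effect: d = |μ_{strain X} − μ_{strain Y}| / σ = |2.03 − 1.94| / 0.24 = 0.3750
Noncentrality parameter: λ = d·√(n/2) = 0.3750 × √(166/2) = 3.4164
Critical value for a one-sided test at α = 0.01: z_α = 2.326.
Power = Φ(λ − 2.326) = Φ(1.090) = 0.8622.
Type II error: β = 1 − power = 1 − 0.8622 = 0.1378.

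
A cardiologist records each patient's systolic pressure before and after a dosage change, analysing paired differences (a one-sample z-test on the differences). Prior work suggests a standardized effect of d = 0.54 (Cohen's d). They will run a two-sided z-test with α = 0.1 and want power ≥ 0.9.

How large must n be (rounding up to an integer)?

n = 30

For power 0.9 need Φ(δ − z_{0.05}) = 0.9, so δ = z_{0.05} + z_{0.10} = 1.645 + 1.282 = 2.926.
(The Φ(−δ − z_{α/2}) term is vanishingly small for δ > 0 and is dropped in the standard sample-size formula.)
δ = d·√n ⇒ n = (δ/d)² = (2.926 / 0.54)² = 29.37.
Rounding up, n = 30.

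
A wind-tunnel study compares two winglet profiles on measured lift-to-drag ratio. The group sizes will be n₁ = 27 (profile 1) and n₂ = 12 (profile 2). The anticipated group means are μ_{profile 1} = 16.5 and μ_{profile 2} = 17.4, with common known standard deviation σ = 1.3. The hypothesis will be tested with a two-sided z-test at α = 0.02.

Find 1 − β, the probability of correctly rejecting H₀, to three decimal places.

Standardized effect: d = |μ_{profile 1} − μ_{profile 2}| / σ = |16.5 − 17.4| / 1.3 = 0.6923
Noncentrality parameter: δ = d / √(1/n₁ + 1/n₂) = 0.6923 / √(1/27 + 1/12) = 1.9954
Critical value for a two-sided test at α = 0.02: z_{α/2} = 2.326.
Power = Φ(δ − 2.326) + Φ(−δ − 2.326) = Φ(-0.331) + Φ(-4.322) = 0.3704 + 0.0000 = 0.3704.

Power ≈ 0.370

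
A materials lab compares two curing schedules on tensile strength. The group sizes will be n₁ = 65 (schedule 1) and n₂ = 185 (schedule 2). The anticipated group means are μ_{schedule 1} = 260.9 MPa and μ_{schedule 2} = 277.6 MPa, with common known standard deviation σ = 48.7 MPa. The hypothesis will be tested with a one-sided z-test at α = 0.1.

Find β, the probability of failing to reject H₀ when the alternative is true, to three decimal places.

Standardized effect: d = |μ_{schedule 1} − μ_{schedule 2}| / σ = |260.9 − 277.6| / 48.7 = 0.3429
Noncentrality parameter: δ = d / √(1/n₁ + 1/n₂) = 0.3429 / √(1/65 + 1/185) = 2.3783
One-sided α = 0.1 → critical value z_{0.1} = 1.282.
Power = Φ(δ − 1.282) = Φ(1.097) = 0.8636.
Type II error: β = 1 − power = 1 − 0.8636 = 0.1364.

β ≈ 0.136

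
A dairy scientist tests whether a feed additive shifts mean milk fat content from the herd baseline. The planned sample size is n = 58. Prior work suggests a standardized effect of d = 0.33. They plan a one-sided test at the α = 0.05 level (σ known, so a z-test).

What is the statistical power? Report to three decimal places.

Power ≈ 0.807

Noncentrality parameter: δ = d·√n = 0.33 × √58 = 2.5132
Critical value for a one-sided test at α = 0.05: z_α = 1.645.
Power = P(Z > 1.645 − δ) = Φ(0.868) = 0.8074.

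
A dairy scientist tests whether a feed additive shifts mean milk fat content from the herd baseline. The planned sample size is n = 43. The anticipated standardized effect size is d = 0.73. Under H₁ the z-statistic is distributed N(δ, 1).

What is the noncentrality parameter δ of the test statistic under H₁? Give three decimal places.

The noncentrality parameter scales effect size by the design's sample-size factor: δ = d·√n = 0.73 × √43 = 4.7869

δ ≈ 4.787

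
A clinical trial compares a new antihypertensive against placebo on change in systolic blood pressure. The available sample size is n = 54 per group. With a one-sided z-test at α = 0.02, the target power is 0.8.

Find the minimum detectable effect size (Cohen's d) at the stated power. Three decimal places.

d ≈ 0.557

Required noncentrality: δ = z_{0.02} + z_{0.20} = 2.054 + 0.842 = 2.895.
δ = d·√(n/2) ⇒ d = δ/√(n/2) = 2.895/√(54/2) = 0.5572.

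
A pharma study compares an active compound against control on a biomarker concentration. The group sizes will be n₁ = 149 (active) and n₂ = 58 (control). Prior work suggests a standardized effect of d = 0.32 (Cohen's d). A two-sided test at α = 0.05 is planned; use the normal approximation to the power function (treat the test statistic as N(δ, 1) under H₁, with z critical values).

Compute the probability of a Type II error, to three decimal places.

Noncentrality parameter: δ = d / √(1/n₁ + 1/n₂) = 0.32 / √(1/149 + 1/58) = 2.0676
Critical value for a two-sided test at α = 0.05: z_{α/2} = 1.960.
Power = Φ(δ − 1.960) + Φ(−δ − 1.960) = Φ(0.108) + Φ(-4.028) = 0.5429 + 0.0000 = 0.5429.
Type II error: β = 1 − power = 1 − 0.5429 = 0.4571.

β ≈ 0.457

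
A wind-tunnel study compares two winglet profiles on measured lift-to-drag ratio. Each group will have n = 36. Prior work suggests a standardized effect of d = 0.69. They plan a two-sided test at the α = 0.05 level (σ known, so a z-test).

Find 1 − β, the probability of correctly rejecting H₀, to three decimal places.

Power ≈ 0.833

Noncentrality parameter: δ = d·√(n/2) = 0.69 × √(36/2) = 2.9274
Critical value for a two-sided test at α = 0.05: z_{α/2} = 1.960.
Power = Φ(δ − 1.960) + Φ(−δ − 1.960) = Φ(0.967) + Φ(-4.887) = 0.8333 + 0.0000 = 0.8333.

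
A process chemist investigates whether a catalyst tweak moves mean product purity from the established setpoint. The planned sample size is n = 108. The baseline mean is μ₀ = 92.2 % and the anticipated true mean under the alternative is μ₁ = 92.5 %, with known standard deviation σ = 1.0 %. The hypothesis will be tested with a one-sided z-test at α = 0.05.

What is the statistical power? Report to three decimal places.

Power ≈ 0.930

Standardized effect: d = |μ₁ − μ₀| / σ = |92.5 − 92.2| / 1.0 = 0.3000
Noncentrality parameter: δ = d·√n = 0.3000 × √108 = 3.1177
One-sided α = 0.05 → critical value z_{0.05} = 1.645.
Power = Φ(δ − 1.645) = Φ(1.473) = 0.9296.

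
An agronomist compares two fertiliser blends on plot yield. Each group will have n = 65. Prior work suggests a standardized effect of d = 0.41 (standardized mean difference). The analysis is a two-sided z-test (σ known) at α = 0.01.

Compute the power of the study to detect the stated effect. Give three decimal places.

Power ≈ 0.406

Noncentrality parameter: λ = d·√(n/2) = 0.41 × √(65/2) = 2.3374
Two-sided α = 0.01 → critical value z_{0.005} = 2.576.
Power = Φ(λ − 2.576) + Φ(−λ − 2.576) = Φ(-0.238) + Φ(-4.913) = 0.4058 + 0.0000 = 0.4058.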